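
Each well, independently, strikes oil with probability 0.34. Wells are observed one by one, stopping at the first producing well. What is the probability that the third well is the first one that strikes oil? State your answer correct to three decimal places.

Geometric (trials to first success), p = 0.34.
P(Y = 3) = (1−p)^2 · p = 0.4356 · 0.34 = 0.14810

0.148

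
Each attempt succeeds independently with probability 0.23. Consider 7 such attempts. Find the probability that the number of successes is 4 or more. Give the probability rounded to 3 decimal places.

X ~ Binomial(7, 0.23); P(X ≥ 4) = Σ C(7,k) p^k (1−p)^(7−k) over k:
  k=4: C(7,4)·0.23^4·0.77^3 = 0.04471
  k=5: C(7,5)·0.23^5·0.77^2 = 0.00801
  k=6: C(7,6)·0.23^6·0.77^1 = 0.00080
  k=7: C(7,7)·0.23^7·0.77^0 = 0.00003
Total = 0.05356

0.054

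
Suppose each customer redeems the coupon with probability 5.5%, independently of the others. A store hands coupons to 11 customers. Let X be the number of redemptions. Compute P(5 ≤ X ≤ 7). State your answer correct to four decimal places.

0.0002

X ~ Binomial(11, 0.055); P(5 ≤ X ≤ 7) = Σ C(11,k) p^k (1−p)^(11−k) over k:
  k=5: C(11,5)·0.055^5·0.945^6 = 0.000166
  k=6: C(11,6)·0.055^6·0.945^5 = 0.000010
  k=7: C(11,7)·0.055^7·0.945^4 = 0.000000
Total = 0.000176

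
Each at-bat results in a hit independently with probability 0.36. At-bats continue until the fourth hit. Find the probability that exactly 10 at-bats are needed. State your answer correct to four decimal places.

0.0970

Y = trial on which the fourth success occurs; negative binomial, r=4, p=0.36.
P(Y=10) = C(9,3) · p^4 · (1−p)^6
= 84 · 0.016796 · 0.068719 = 0.096955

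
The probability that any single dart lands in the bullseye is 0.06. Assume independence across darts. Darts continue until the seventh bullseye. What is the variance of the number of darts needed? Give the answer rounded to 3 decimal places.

Y = total darts until the seventh success; negative binomial with r=7, p=0.06.
Var(Y) = r(1−p)/p² = 7·0.94 / 0.06² = 1827.77778

1827.778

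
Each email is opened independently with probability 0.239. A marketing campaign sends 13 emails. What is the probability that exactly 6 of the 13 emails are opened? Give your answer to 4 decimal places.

0.0473

X ~ Binomial(n=13, p=0.239).
P(X=6) = C(13,6) · p^6 · (1−p)^7
= 1716 · 0.00018637 · 0.14781 = 0.047271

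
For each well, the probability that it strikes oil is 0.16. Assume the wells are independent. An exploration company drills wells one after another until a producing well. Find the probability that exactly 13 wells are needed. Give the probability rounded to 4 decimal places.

Geometric (trials to first success), p = 0.16.
P(Y = 13) = (1−p)^12 · p = 0.12341 · 0.16 = 0.019746

0.0197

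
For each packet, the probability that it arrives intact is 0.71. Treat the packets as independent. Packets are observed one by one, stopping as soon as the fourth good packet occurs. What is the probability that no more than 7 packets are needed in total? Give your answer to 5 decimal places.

Finishing within 7 packets ⇔ at least 4 successes in the first 7. With X ~ Binomial(7, 0.71), P(Y ≤ 7) = 1 − P(X ≤ 3).
  k=0: C(7,0)·0.71^0·0.29^7 = 0.0001725
  k=1: C(7,1)·0.71^1·0.29^6 = 0.0029563
  k=2: C(7,2)·0.71^2·0.29^5 = 0.0217133
  k=3: C(7,3)·0.71^3·0.29^4 = 0.0886003
1 − 0.1134424 = 0.8865576

0.88656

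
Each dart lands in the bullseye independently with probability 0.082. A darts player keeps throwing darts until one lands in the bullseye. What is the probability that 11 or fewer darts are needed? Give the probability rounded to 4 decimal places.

0.6098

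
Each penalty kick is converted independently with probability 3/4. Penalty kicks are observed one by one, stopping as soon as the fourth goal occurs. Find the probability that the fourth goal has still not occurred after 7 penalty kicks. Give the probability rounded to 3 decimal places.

0.071

Needing more than 7 penalty kicks ⇔ fewer than 4 successes in the first 7. With X ~ Binomial(7, 0.75), P(Y > 7) = P(X ≤ 3).
  k=0: C(7,0)·0.75^0·0.25^7 = 0.00006
  k=1: C(7,1)·0.75^1·0.25^6 = 0.00128
  k=2: C(7,2)·0.75^2·0.25^5 = 0.01154
  k=3: C(7,3)·0.75^3·0.25^4 = 0.05768
P(X ≤ 3) = 0.07056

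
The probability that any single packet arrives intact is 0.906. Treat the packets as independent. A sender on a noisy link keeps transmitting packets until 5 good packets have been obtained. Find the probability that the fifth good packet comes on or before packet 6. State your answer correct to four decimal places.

Finishing within 6 packets ⇔ at least 5 successes in the first 6. With X ~ Binomial(6, 0.906), P(Y ≤ 6) = 1 − P(X ≤ 4).
  k=0: C(6,0)·0.906^0·0.094^6 = 0.000001
  k=1: C(6,1)·0.906^1·0.094^5 = 0.000040
  k=2: C(6,2)·0.906^2·0.094^4 = 0.000961
  k=3: C(6,3)·0.906^3·0.094^3 = 0.012354
  k=4: C(6,4)·0.906^4·0.094^2 = 0.089302
1 − 0.102657 = 0.897343

0.8973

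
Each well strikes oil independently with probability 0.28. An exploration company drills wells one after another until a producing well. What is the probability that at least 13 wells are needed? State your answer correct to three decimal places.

0.019

Y = number of wells to the first success; geometric, p = 0.28.
P(Y > 12) = P(first 12 all fail) = (1−p)^12 = 0.01941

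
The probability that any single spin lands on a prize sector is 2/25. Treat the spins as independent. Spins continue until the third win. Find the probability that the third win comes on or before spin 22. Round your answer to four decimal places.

Finishing within 22 spins ⇔ at least 3 successes in the first 22. With X ~ Binomial(22, 0.08), P(Y ≤ 22) = 1 − P(X ≤ 2).
  k=0: C(22,0)·0.08^0·0.92^22 = 0.159710
  k=1: C(22,1)·0.08^1·0.92^21 = 0.305532
  k=2: C(22,2)·0.08^2·0.92^20 = 0.278964
1 − 0.744206 = 0.255794

0.2558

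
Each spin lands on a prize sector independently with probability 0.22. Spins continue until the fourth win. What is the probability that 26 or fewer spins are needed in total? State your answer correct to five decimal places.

0.85521

Finishing within 26 spins ⇔ at least 4 successes in the first 26. With X ~ Binomial(26, 0.22), P(Y ≤ 26) = 1 − P(X ≤ 3).
  k=0: C(26,0)·0.22^0·0.78^26 = 0.0015648
  k=1: C(26,1)·0.22^1·0.78^25 = 0.0114752
  k=2: C(26,2)·0.22^2·0.78^24 = 0.0404575
  k=3: C(26,3)·0.22^3·0.78^23 = 0.0912887
1 − 0.1447863 = 0.8552137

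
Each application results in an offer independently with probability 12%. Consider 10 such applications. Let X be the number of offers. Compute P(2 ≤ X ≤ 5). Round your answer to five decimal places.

0.34132

X ~ Binomial(10, 0.12); P(2 ≤ X ≤ 5) = Σ C(10,k) p^k (1−p)^(10−k) over k:
  k=2: C(10,2)·0.12^2·0.88^8 = 0.2330432
  k=3: C(10,3)·0.12^3·0.88^7 = 0.0847430
  k=4: C(10,4)·0.12^4·0.88^6 = 0.0202228
  k=5: C(10,5)·0.12^5·0.88^5 = 0.0033092
Total = 0.3413181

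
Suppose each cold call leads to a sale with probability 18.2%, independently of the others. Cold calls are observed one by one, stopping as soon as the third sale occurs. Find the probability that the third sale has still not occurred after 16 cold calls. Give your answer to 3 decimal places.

Needing more than 16 cold calls ⇔ fewer than 3 successes in the first 16. With X ~ Binomial(16, 0.182), P(Y > 16) = P(X ≤ 2).
  k=0: C(16,0)·0.182^0·0.818^16 = 0.04018
  k=1: C(16,1)·0.182^1·0.818^15 = 0.14305
  k=2: C(16,2)·0.182^2·0.818^14 = 0.23871
P(X ≤ 2) = 0.42194

0.422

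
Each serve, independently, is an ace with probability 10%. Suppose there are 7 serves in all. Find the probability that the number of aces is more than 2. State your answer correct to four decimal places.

0.0257

X ~ Binomial(7, 0.10); P(X ≥ 3) = Σ C(7,k) p^k (1−p)^(7−k) over k:
  k=3: C(7,3)·0.10^3·0.90^4 = 0.022964
  k=4: C(7,4)·0.10^4·0.90^3 = 0.002551
  k=5: C(7,5)·0.10^5·0.90^2 = 0.000170
  k=6: C(7,6)·0.10^6·0.90^1 = 0.000006
  k=7: C(7,7)·0.10^7·0.90^0 = 0.000000
Total = 0.025691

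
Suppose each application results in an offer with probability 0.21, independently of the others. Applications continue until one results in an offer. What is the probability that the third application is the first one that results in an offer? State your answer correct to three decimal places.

0.131

Geometric (trials to first success), p = 0.21.
P(Y = 3) = (1−p)^2 · p = 0.6241 · 0.21 = 0.13106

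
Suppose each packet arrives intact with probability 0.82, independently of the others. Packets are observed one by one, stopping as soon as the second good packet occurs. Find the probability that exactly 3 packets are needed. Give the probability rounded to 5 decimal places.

0.24206

Y = trial on which the second success occurs; negative binomial, r=2, p=0.82.
P(Y=3) = C(2,1) · p^2 · (1−p)^1
= 2 · 0.6724 · 0.18 = 0.2420640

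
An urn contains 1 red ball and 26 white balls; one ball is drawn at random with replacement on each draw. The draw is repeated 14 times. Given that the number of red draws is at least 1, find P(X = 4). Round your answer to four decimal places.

0.0031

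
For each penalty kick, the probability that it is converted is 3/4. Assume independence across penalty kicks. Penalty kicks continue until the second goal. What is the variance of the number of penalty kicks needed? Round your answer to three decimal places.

Y = total penalty kicks until the second success; negative binomial with r=2, p=0.75.
Var(Y) = r(1−p)/p² = 2·0.25 / 0.75² = 0.88889

0.889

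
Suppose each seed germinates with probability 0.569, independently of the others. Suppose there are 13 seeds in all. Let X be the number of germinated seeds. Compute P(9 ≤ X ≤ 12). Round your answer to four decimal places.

X ~ Binomial(13, 0.569); P(9 ≤ X ≤ 12) = Σ C(13,k) p^k (1−p)^(13−k) over k:
  k=9: C(13,9)·0.569^9·0.431^4 = 0.154250
  k=10: C(13,10)·0.569^10·0.431^3 = 0.081456
  k=11: C(13,11)·0.569^11·0.431^2 = 0.029328
  k=12: C(13,12)·0.569^12·0.431^1 = 0.006453
Total = 0.271487

0.2715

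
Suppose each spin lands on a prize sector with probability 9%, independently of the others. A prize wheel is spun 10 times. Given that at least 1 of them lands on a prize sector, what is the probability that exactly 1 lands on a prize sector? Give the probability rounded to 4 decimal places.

0.6308

X ~ Binomial(10, 0.09). Want P(X=1 | X≥1) = P(X=1) / P(X≥1).
P(X=1) = C(10,1)·0.09^1·0.91^9 = 0.385137
P(X≥1) = 1 − 0.389416 = 0.610584
Ratio = 0.385137 / 0.610584 = 0.630768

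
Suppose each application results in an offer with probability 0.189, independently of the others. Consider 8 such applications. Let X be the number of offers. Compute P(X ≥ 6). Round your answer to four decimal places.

0.0009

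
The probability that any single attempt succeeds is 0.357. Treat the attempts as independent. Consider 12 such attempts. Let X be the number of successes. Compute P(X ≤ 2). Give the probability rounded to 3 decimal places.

0.140

X ~ Binomial(12, 0.357); P(X ≤ 2) = Σ C(12,k) p^k (1−p)^(12−k) over k:
  k=0: C(12,0)·0.357^0·0.643^12 = 0.00499
  k=1: C(12,1)·0.357^1·0.643^11 = 0.03328
  k=2: C(12,2)·0.357^2·0.643^10 = 0.10162
Total = 0.13990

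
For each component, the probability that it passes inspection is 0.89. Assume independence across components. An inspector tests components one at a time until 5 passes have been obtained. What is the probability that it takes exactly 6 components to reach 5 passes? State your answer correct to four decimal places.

0.3071

Y = trial on which the fifth success occurs; negative binomial, r=5, p=0.89.
P(Y=6) = C(5,4) · p^5 · (1−p)^1
= 5 · 0.55841 · 0.11 = 0.307123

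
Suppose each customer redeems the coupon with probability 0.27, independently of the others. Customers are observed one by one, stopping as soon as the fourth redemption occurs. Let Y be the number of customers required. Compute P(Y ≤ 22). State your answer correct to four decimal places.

0.8832

Finishing within 22 customers ⇔ at least 4 successes in the first 22. With X ~ Binomial(22, 0.27), P(Y ≤ 22) = 1 − P(X ≤ 3).
  k=0: C(22,0)·0.27^0·0.73^22 = 0.000984
  k=1: C(22,1)·0.27^1·0.73^21 = 0.008009
  k=2: C(22,2)·0.27^2·0.73^20 = 0.031103
  k=3: C(22,3)·0.27^3·0.73^19 = 0.076691
1 − 0.116787 = 0.883213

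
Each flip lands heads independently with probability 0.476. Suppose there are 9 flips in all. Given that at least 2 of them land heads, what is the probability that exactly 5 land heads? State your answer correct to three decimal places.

0.239

X ~ Binomial(9, 0.476). Want P(X=5 | X≥2) = P(X=5) / P(X≥2).
P(X=5) = C(9,5)·0.476^5·0.524^4 = 0.23213
P(X≥2) = 1 − 0.00298 − 0.02435 = 0.97267
Ratio = 0.23213 / 0.97267 = 0.23865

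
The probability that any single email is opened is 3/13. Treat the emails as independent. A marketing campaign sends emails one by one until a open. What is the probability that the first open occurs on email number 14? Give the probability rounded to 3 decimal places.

Geometric (trials to first success), p = 0.230769.
P(Y = 14) = (1−p)^13 · p = 0.033017 · 0.230769 = 0.00762

0.008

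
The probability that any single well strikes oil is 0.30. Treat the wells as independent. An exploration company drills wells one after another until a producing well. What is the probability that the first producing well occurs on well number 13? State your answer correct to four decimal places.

Geometric (trials to first success), p = 0.30.
P(Y = 13) = (1−p)^12 · p = 0.013841 · 0.30 = 0.004152

0.0042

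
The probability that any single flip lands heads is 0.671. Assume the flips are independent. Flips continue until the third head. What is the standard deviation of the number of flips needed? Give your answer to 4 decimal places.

1.4806

Y = total flips until the third success; negative binomial with r=3, p=0.671.
SD(Y) = √[r(1−p)/p²] = √(2.192159) = 1.480594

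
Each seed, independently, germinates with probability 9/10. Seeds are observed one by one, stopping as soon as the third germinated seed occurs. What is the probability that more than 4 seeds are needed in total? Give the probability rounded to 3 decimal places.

0.052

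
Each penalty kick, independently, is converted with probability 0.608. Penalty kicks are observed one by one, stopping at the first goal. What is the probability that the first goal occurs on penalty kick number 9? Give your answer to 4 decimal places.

0.0003

Geometric (trials to first success), p = 0.608.
P(Y = 9) = (1−p)^8 · p = 0.00055756 · 0.608 = 0.000339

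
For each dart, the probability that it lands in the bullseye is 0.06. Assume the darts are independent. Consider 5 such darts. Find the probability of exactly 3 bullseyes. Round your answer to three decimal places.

0.002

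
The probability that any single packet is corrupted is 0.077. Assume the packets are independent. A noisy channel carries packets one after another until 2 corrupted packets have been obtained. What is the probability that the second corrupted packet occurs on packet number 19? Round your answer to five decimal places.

Y = trial on which the second success occurs; negative binomial, r=2, p=0.077.
P(Y=19) = C(18,1) · p^2 · (1−p)^17
= 18 · 0.005929 · 0.25611 = 0.0273327

0.02733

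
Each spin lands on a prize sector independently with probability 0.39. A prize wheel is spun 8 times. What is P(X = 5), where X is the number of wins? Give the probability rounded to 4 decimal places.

X ~ Binomial(n=8, p=0.39).
P(X=5) = C(8,5) · p^5 · (1−p)^3
= 56 · 0.0090224 · 0.22698 = 0.114683

0.1147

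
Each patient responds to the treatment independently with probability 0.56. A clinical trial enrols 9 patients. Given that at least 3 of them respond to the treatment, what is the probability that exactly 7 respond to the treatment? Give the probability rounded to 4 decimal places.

X ~ Binomial(9, 0.56). Want P(X=7 | X≥3) = P(X=7) / P(X≥3).
P(X=7) = C(9,7)·0.56^7·0.44^2 = 0.120372
P(X≥3) = 1 − 0.000618 − 0.007080 − 0.036045 = 0.956256
Ratio = 0.120372 / 0.956256 = 0.125878

0.1259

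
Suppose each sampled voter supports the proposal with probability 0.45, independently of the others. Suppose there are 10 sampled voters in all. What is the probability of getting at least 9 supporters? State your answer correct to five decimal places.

0.00450

X ~ Binomial(10, 0.45); P(X ≥ 9) = Σ C(10,k) p^k (1−p)^(10−k) over k:
  k=9: C(10,9)·0.45^9·0.55^1 = 0.0041617
  k=10: C(10,10)·0.45^10·0.55^0 = 0.0003405
Total = 0.0045022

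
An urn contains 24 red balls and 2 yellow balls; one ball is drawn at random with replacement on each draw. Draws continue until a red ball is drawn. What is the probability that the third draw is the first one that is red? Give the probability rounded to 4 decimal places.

0.0055

Geometric (trials to first success), p = 0.923077.
P(Y = 3) = (1−p)^2 · p = 0.0059172 · 0.923077 = 0.005462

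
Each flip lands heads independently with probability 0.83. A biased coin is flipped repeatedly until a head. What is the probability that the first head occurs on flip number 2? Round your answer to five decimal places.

0.14110

Geometric (trials to first success), p = 0.83.
P(Y = 2) = (1−p)^1 · p = 0.17 · 0.83 = 0.1411000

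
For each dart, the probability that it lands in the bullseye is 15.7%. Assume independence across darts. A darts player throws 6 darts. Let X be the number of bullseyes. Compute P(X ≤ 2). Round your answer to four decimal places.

X ~ Binomial(6, 0.157); P(X ≤ 2) = Σ C(6,k) p^k (1−p)^(6−k) over k:
  k=0: C(6,0)·0.157^0·0.843^6 = 0.358893
  k=1: C(6,1)·0.157^1·0.843^5 = 0.401041
  k=2: C(6,2)·0.157^2·0.843^4 = 0.186724
Total = 0.946659

0.9467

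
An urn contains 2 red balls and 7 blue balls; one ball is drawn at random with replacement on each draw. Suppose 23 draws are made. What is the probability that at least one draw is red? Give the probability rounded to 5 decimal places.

0.99691

P(at least one) = 1 − P(none) = 1 − (1 − 0.222222)^23
= 1 − 0.0030880 = 0.9969120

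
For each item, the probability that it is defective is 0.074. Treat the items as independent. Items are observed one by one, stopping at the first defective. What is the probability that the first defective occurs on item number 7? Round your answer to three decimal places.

0.047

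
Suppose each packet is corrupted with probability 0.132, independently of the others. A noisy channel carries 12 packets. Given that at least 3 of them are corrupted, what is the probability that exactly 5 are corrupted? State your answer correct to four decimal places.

0.0577

X ~ Binomial(12, 0.132). Want P(X=5 | X≥3) = P(X=5) / P(X≥3).
P(X=5) = C(12,5)·0.132^5·0.868^7 = 0.011782
P(X≥3) = 1 − 0.182910 − 0.333789 − 0.279183 = 0.204118
Ratio = 0.011782 / 0.204118 = 0.057723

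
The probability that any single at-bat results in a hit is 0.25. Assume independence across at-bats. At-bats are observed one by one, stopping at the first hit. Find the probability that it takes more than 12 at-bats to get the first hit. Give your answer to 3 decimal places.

Y = number of at-bats to the first success; geometric, p = 0.25.
P(Y > 12) = P(first 12 all fail) = (1−p)^12 = 0.03168

0.032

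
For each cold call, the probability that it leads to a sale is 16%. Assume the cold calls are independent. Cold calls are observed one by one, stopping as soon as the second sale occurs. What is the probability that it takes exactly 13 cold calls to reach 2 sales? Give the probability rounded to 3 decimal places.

Y = trial on which the second success occurs; negative binomial, r=2, p=0.16.
P(Y=13) = C(12,1) · p^2 · (1−p)^11
= 12 · 0.0256 · 0.14692 = 0.04513

0.045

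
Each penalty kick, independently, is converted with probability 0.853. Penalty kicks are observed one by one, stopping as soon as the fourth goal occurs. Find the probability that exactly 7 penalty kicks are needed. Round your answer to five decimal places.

0.03363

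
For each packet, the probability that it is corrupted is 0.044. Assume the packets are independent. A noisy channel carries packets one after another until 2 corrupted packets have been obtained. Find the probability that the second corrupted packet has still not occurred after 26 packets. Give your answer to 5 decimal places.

0.68182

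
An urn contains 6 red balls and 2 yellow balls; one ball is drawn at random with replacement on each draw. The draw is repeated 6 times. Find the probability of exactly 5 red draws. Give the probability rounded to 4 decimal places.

0.3560

X ~ Binomial(n=6, p=0.75).
P(X=5) = C(6,5) · p^5 · (1−p)^1
= 6 · 0.2373 · 0.25 = 0.355957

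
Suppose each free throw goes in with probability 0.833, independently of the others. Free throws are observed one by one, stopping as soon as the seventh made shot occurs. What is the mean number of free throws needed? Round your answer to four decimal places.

8.4034

Y = total free throws until the seventh success; negative binomial with r=7, p=0.833.
E[Y] = r / p = 7 / 0.833 = 8.403361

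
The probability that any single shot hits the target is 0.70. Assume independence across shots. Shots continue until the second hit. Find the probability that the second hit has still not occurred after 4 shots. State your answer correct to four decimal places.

0.0837

Needing more than 4 shots ⇔ fewer than 2 successes in the first 4. With X ~ Binomial(4, 0.70), P(Y > 4) = P(X ≤ 1).
  k=0: C(4,0)·0.70^0·0.30^4 = 0.008100
  k=1: C(4,1)·0.70^1·0.30^3 = 0.075600
P(X ≤ 1) = 0.083700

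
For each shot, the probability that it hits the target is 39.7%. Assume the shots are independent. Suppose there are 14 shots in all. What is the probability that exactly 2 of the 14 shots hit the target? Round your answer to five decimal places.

X ~ Binomial(n=14, p=0.397).
P(X=2) = C(14,2) · p^2 · (1−p)^12
= 91 · 0.15761 · 0.002311 = 0.0331459

0.03315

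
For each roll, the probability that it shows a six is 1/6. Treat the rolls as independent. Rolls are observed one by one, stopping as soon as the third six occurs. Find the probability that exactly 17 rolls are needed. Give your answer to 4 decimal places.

0.0433

Y = trial on which the third success occurs; negative binomial, r=3, p=0.166667.
P(Y=17) = C(16,2) · p^3 · (1−p)^14
= 120 · 0.0046296 · 0.077887 = 0.043270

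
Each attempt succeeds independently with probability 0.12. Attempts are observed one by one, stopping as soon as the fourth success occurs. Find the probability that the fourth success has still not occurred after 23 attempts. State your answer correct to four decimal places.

0.7047

Needing more than 23 attempts ⇔ fewer than 4 successes in the first 23. With X ~ Binomial(23, 0.12), P(Y > 23) = P(X ≤ 3).
  k=0: C(23,0)·0.12^0·0.88^23 = 0.052857
  k=1: C(23,1)·0.12^1·0.88^22 = 0.165778
  k=2: C(23,2)·0.12^2·0.88^21 = 0.248668
  k=3: C(23,3)·0.12^3·0.88^20 = 0.237364
P(X ≤ 3) = 0.704667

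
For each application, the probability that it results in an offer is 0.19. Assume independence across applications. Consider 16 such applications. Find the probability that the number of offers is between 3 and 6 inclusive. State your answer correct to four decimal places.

X ~ Binomial(16, 0.19); P(3 ≤ X ≤ 6) = Σ C(16,k) p^k (1−p)^(16−k) over k:
  k=3: C(16,3)·0.19^3·0.81^13 = 0.248173
  k=4: C(16,4)·0.19^4·0.81^12 = 0.189193
  k=5: C(16,5)·0.19^5·0.81^11 = 0.106509
  k=6: C(16,6)·0.19^6·0.81^10 = 0.045803
Total = 0.589678

0.5897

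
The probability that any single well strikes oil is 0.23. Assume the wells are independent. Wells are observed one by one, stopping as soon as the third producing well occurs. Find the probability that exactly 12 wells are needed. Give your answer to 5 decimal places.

0.06367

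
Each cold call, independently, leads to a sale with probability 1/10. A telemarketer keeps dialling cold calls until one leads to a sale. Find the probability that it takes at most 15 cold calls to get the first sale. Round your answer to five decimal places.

Y = number of cold calls to the first success; geometric, p = 0.10.
P(Y ≤ 15) = 1 − (1−p)^15 = 1 − 0.2058911 = 0.7941089

0.79411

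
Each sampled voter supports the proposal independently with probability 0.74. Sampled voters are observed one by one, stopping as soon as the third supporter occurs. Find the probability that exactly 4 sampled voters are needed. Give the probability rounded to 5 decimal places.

0.31607

Y = trial on which the third success occurs; negative binomial, r=3, p=0.74.
P(Y=4) = C(3,2) · p^3 · (1−p)^1
= 3 · 0.40522 · 0.26 = 0.3160747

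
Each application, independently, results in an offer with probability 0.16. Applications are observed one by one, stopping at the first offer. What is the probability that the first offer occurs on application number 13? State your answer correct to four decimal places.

0.0197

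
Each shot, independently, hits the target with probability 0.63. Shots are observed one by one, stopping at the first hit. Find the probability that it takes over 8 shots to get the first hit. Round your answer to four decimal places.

Y = number of shots to the first success; geometric, p = 0.63.
P(Y > 8) = P(first 8 all fail) = (1−p)^8 = 0.000351

0.0004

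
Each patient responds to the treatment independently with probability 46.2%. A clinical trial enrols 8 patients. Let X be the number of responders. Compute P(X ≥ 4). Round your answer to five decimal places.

X ~ Binomial(8, 0.462); P(X ≥ 4) = Σ C(8,k) p^k (1−p)^(8−k) over k:
  k=4: C(8,4)·0.462^4·0.538^4 = 0.2671745
  k=5: C(8,5)·0.462^5·0.538^3 = 0.1835459
  k=6: C(8,6)·0.462^6·0.538^2 = 0.0788087
  k=7: C(8,7)·0.462^7·0.538^1 = 0.0193360
  k=8: C(8,8)·0.462^8·0.538^0 = 0.0020756
Total = 0.5509407

0.55094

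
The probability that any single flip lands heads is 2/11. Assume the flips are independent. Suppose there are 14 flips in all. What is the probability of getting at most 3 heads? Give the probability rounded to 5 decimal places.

X ~ Binomial(14, 0.181818); P(X ≤ 3) = Σ C(14,k) p^k (1−p)^(14−k) over k:
  k=0: C(14,0)·0.181818^0·0.818182^14 = 0.0602417
  k=1: C(14,1)·0.181818^1·0.818182^13 = 0.1874188
  k=2: C(14,2)·0.181818^2·0.818182^12 = 0.2707160
  k=3: C(14,3)·0.181818^3·0.818182^11 = 0.2406364
Total = 0.7590129

0.75901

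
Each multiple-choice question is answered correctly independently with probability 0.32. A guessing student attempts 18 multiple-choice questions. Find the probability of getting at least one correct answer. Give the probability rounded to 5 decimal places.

0.99903

P(at least one) = 1 − P(none) = 1 − (1 − 0.32)^18
= 1 − 0.0009664 = 0.9990336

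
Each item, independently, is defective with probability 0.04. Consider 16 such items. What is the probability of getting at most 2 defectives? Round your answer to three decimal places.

X ~ Binomial(16, 0.04); P(X ≤ 2) = Σ C(16,k) p^k (1−p)^(16−k) over k:
  k=0: C(16,0)·0.04^0·0.96^16 = 0.52040
  k=1: C(16,1)·0.04^1·0.96^15 = 0.34694
  k=2: C(16,2)·0.04^2·0.96^14 = 0.10842
Total = 0.97576

0.976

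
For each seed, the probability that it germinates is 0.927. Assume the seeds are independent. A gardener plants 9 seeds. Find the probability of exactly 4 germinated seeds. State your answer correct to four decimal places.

0.0002

X ~ Binomial(n=9, p=0.927).
P(X=4) = C(9,4) · p^4 · (1−p)^5
= 126 · 0.73845 · 2.0731e-06 = 0.000193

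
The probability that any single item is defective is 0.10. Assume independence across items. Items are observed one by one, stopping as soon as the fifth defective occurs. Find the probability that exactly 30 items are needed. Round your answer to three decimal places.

Y = trial on which the fifth success occurs; negative binomial, r=5, p=0.10.
P(Y=30) = C(29,4) · p^5 · (1−p)^25
= 23751 · 1e-05 · 0.07179 = 0.01705

0.017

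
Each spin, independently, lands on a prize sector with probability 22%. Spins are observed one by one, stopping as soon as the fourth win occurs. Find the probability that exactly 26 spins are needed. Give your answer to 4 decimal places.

0.0228

Y = trial on which the fourth success occurs; negative binomial, r=4, p=0.22.
P(Y=26) = C(25,3) · p^4 · (1−p)^22
= 2300 · 0.0023426 · 0.0042275 = 0.022777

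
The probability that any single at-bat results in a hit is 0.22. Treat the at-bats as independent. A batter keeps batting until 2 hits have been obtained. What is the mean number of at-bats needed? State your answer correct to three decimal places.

Y = total at-bats until the second success; negative binomial with r=2, p=0.22.
E[Y] = r / p = 2 / 0.22 = 9.09091

9.091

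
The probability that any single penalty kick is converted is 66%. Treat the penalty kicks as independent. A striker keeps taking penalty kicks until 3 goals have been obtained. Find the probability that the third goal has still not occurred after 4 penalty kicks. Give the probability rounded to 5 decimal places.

0.41926

Needing more than 4 penalty kicks ⇔ fewer than 3 successes in the first 4. With X ~ Binomial(4, 0.66), P(Y > 4) = P(X ≤ 2).
  k=0: C(4,0)·0.66^0·0.34^4 = 0.0133634
  k=1: C(4,1)·0.66^1·0.34^3 = 0.1037626
  k=2: C(4,2)·0.66^2·0.34^2 = 0.3021322
P(X ≤ 2) = 0.4192581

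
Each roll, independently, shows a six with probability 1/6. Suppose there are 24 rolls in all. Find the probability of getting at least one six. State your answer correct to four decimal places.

P(at least one) = 1 − P(none) = 1 − (1 − 0.166667)^24
= 1 − 0.012579 = 0.987421

0.9874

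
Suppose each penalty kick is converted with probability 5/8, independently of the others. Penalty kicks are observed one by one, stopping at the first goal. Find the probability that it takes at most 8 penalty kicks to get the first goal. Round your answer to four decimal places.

0.9996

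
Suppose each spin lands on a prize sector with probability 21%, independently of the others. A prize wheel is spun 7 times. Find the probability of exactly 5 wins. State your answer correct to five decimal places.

0.00535

X ~ Binomial(n=7, p=0.21).
P(X=5) = C(7,5) · p^5 · (1−p)^2
= 21 · 0.00040841 · 0.6241 = 0.0053527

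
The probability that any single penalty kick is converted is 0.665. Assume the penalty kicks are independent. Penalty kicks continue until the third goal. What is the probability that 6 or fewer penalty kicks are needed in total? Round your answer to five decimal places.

0.89821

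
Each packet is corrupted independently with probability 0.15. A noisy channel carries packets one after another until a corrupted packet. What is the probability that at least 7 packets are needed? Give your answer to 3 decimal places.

0.377

Y = number of packets to the first success; geometric, p = 0.15.
P(Y > 6) = P(first 6 all fail) = (1−p)^6 = 0.37715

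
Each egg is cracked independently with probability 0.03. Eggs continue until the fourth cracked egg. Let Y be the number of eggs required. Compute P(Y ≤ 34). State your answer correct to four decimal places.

0.0183

Finishing within 34 eggs ⇔ at least 4 successes in the first 34. With X ~ Binomial(34, 0.03), P(Y ≤ 34) = 1 − P(X ≤ 3).
  k=0: C(34,0)·0.03^0·0.97^34 = 0.355009
  k=1: C(34,1)·0.03^1·0.97^33 = 0.373308
  k=2: C(34,2)·0.03^2·0.97^32 = 0.190503
  k=3: C(34,3)·0.03^3·0.97^31 = 0.062846
1 − 0.981666 = 0.018334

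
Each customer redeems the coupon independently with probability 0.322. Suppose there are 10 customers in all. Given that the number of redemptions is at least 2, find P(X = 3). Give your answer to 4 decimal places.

X ~ Binomial(10, 0.322). Want P(X=3 | X≥2) = P(X=3) / P(X≥2).
P(X=3) = C(10,3)·0.322^3·0.678^7 = 0.263850
P(X≥2) = 1 − 0.020526 − 0.097482 = 0.881993
Ratio = 0.263850 / 0.881993 = 0.299152

0.2992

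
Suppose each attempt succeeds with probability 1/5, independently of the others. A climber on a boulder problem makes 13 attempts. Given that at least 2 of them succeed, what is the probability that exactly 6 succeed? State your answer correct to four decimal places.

0.0301

X ~ Binomial(13, 0.20). Want P(X=6 | X≥2) = P(X=6) / P(X≥2).
P(X=6) = C(13,6)·0.20^6·0.80^7 = 0.023032
P(X≥2) = 1 − 0.054976 − 0.178671 = 0.766354
Ratio = 0.023032 / 0.766354 = 0.030054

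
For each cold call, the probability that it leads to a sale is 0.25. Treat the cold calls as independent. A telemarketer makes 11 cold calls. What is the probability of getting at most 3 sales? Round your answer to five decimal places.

0.71330

X ~ Binomial(11, 0.25); P(X ≤ 3) = Σ C(11,k) p^k (1−p)^(11−k) over k:
  k=0: C(11,0)·0.25^0·0.75^11 = 0.0422351
  k=1: C(11,1)·0.25^1·0.75^10 = 0.1548622
  k=2: C(11,2)·0.25^2·0.75^9 = 0.2581036
  k=3: C(11,3)·0.25^3·0.75^8 = 0.2581036
Total = 0.7133045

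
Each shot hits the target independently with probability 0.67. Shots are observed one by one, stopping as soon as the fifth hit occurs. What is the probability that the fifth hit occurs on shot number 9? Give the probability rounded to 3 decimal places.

0.112

Y = trial on which the fifth success occurs; negative binomial, r=5, p=0.67.
P(Y=9) = C(8,4) · p^5 · (1−p)^4
= 70 · 0.13501 · 0.011859 = 0.11208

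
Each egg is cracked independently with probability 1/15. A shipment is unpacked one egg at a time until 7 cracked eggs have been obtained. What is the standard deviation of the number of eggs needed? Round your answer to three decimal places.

38.341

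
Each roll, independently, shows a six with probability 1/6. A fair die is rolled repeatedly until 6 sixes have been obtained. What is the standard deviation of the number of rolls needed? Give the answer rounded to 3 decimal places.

13.416

Y = total rolls until the sixth success; negative binomial with r=6, p=0.166667.
SD(Y) = √[r(1−p)/p²] = √(180.00000) = 13.41641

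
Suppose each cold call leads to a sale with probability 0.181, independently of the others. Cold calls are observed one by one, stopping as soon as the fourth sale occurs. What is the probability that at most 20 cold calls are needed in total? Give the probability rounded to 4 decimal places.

0.5021

Finishing within 20 cold calls ⇔ at least 4 successes in the first 20. With X ~ Binomial(20, 0.181), P(Y ≤ 20) = 1 − P(X ≤ 3).
  k=0: C(20,0)·0.181^0·0.819^20 = 0.018436
  k=1: C(20,1)·0.181^1·0.819^19 = 0.081490
  k=2: C(20,2)·0.181^2·0.819^18 = 0.171089
  k=3: C(20,3)·0.181^3·0.819^17 = 0.226865
1 − 0.497879 = 0.502121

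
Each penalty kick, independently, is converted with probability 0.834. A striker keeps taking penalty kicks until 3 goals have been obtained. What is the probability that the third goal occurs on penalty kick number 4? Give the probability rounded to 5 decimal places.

Y = trial on which the third success occurs; negative binomial, r=3, p=0.834.
P(Y=4) = C(3,2) · p^3 · (1−p)^1
= 3 · 0.58009 · 0.166 = 0.2888867

0.28889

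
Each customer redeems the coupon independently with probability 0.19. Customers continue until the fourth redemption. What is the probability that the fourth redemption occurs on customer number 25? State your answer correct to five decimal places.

0.03158

Y = trial on which the fourth success occurs; negative binomial, r=4, p=0.19.
P(Y=25) = C(24,3) · p^4 · (1−p)^21
= 2024 · 0.0013032 · 0.011973 = 0.0315799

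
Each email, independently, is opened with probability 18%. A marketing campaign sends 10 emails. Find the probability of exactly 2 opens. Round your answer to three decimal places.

X ~ Binomial(n=10, p=0.18).
P(X=2) = C(10,2) · p^2 · (1−p)^8
= 45 · 0.0324 · 0.20441 = 0.29804

0.298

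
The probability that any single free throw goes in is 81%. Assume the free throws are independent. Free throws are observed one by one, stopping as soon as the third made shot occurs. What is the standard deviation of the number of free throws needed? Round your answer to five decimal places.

0.93208

Y = total free throws until the third success; negative binomial with r=3, p=0.81.
SD(Y) = √[r(1−p)/p²] = √(0.8687700) = 0.9320783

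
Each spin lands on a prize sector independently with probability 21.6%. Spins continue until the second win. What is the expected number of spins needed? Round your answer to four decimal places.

Y = total spins until the second success; negative binomial with r=2, p=0.216.
E[Y] = r / p = 2 / 0.216 = 9.259259

9.2593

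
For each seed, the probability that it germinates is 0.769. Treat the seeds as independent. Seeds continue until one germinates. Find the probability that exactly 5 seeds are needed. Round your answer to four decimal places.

0.0022

Geometric (trials to first success), p = 0.769.
P(Y = 5) = (1−p)^4 · p = 0.0028474 · 0.769 = 0.002190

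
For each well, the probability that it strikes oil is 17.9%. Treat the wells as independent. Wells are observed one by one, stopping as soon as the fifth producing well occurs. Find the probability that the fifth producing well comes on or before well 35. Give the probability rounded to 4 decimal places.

0.7759

Finishing within 35 wells ⇔ at least 5 successes in the first 35. With X ~ Binomial(35, 0.179), P(Y ≤ 35) = 1 − P(X ≤ 4).
  k=0: C(35,0)·0.179^0·0.821^35 = 0.001005
  k=1: C(35,1)·0.179^1·0.821^34 = 0.007666
  k=2: C(35,2)·0.179^2·0.821^33 = 0.028415
  k=3: C(35,3)·0.179^3·0.821^32 = 0.068147
  k=4: C(35,4)·0.179^4·0.821^31 = 0.118864
1 − 0.224097 = 0.775903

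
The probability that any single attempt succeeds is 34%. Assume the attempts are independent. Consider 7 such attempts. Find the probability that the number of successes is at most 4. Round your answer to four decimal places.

X ~ Binomial(7, 0.34); P(X ≤ 4) = Σ C(7,k) p^k (1−p)^(7−k) over k:
  k=0: C(7,0)·0.34^0·0.66^7 = 0.054552
  k=1: C(7,1)·0.34^1·0.66^6 = 0.196716
  k=2: C(7,2)·0.34^2·0.66^5 = 0.304016
  k=3: C(7,3)·0.34^3·0.66^4 = 0.261024
  k=4: C(7,4)·0.34^4·0.66^3 = 0.134467
Total = 0.950775

0.9508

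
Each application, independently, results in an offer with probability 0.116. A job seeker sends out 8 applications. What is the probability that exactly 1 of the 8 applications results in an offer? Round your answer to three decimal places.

0.391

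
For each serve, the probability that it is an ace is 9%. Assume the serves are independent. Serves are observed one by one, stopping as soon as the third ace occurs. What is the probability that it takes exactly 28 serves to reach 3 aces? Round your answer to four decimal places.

Y = trial on which the third success occurs; negative binomial, r=3, p=0.09.
P(Y=28) = C(27,2) · p^3 · (1−p)^25
= 351 · 0.000729 · 0.094631 = 0.024214

0.0242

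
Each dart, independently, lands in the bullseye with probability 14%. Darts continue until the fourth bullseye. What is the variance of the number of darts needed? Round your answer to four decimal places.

Y = total darts until the fourth success; negative binomial with r=4, p=0.14.
Var(Y) = r(1−p)/p² = 4·0.86 / 0.14² = 175.510204

175.5102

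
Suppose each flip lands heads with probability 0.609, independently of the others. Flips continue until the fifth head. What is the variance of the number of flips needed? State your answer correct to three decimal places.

5.271

Y = total flips until the fifth success; negative binomial with r=5, p=0.609.
Var(Y) = r(1−p)/p² = 5·0.391 / 0.609² = 5.27123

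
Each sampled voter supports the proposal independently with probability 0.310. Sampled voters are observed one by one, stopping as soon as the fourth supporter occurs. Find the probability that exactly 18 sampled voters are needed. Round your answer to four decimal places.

0.0348

Y = trial on which the fourth success occurs; negative binomial, r=4, p=0.31.
P(Y=18) = C(17,3) · p^4 · (1−p)^14
= 680 · 0.0092352 · 0.0055448 = 0.034821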